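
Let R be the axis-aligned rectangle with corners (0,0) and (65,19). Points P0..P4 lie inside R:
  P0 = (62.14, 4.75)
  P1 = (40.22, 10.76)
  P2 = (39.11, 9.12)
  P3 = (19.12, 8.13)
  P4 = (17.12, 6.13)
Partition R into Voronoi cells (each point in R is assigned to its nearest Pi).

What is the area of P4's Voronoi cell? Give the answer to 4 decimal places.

Area of P4's cell: 299.2500

1. box [0,65]×[0,19]: [(0, 0) (65, 0) (65, 19) (0, 19)]
2. ⊥bis P4·P0 via (39.63,5.44): [(0, 0) (39.4632, 0) (40.0457, 19) (0, 19)]  |A|=755.3346
3. ⊥bis P4·P1 via (28.67,8.445): [(0, 0) (30.3627, 0) (26.5544, 19) (0, 19)]  |A|=540.7123
4. ⊥bis P4·P2 via (28.115,7.625): [(0, 0) (29.1518, 0) (26.5977, 18.7844) (26.5544, 19) (0, 19)]  |A|=529.3395
5. ⊥bis P4·P3 via (18.12,7.13): [(0, 0) (25.25, 0) (6.25, 19) (0, 19)]  |A|=299.25
6. canonical 4-gon: [(0, 0) (25.25, 0) (6.25, 19) (0, 19)]
7. shoelace: 299.25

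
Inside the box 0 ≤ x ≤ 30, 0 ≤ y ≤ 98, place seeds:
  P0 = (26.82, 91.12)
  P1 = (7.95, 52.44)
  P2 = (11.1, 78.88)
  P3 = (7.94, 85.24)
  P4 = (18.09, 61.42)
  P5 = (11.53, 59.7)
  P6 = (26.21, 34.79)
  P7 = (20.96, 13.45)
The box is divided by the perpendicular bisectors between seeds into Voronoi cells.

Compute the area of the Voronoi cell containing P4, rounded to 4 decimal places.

1. box [0,30]×[0,98]: [(0, 0) (30, 0) (30, 98) (0, 98)]
2. ⊥bis P4·P0 via (22.455,76.27): [(0, 82.8704) (0, 0) (30, 0) (30, 74.0522)]  |A|=2353.8395
3. ⊥bis P4·P1 via (13.02,56.93): [(0, 82.8704) (0, 71.6319) (30, 37.7566) (30, 74.0522)]  |A|=713.0126
4. ⊥bis P4·P2 via (14.595,70.15): [(26.7375, 75.0112) (4.789, 66.2242) (30, 37.7566) (30, 74.0522)]  |A|=482.3819
5. ⊥bis P4·P3 via (13.015,73.33): [(26.7375, 75.0112) (4.789, 66.2242) (30, 37.7566) (30, 74.0522)]  |A|=482.3819
6. ⊥bis P4·P5 via (14.81,60.56): [(26.7375, 75.0112) (12.514, 69.3169) (16.9149, 52.532) (30, 37.7566) (30, 74.0522)]  |A|=410.745
7. ⊥bis P4·P6 via (22.15,48.105): [(26.7375, 75.0112) (12.514, 69.3169) (16.9149, 52.532) (21.1149, 47.7894) (30, 50.4986) (30, 74.0522)]  |A|=354.1382
8. ⊥bis P4·P7 via (19.525,37.435): [(26.7375, 75.0112) (12.514, 69.3169) (16.9149, 52.532) (21.1149, 47.7894) (30, 50.4986) (30, 74.0522)]  |A|=354.1382
9. canonical 6-gon: [(26.7375, 75.0112) (12.514, 69.3169) (16.9149, 52.532) (21.1149, 47.7894) (30, 50.4986) (30, 74.0522)]
10. shoelace: 354.1382

Area of P4's cell: 354.1382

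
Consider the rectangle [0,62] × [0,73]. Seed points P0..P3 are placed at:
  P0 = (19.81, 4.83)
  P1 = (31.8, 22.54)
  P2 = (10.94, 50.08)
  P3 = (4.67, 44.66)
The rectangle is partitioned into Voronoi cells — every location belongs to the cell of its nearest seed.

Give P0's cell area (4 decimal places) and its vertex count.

Area of P0's cell: 658.9774 (4 vertices)

1. box [0,62]×[0,73]: [(0, 0) (62, 0) (62, 73) (0, 73)]
2. ⊥bis P0·P1 via (25.805,13.685): [(0, 31.1555) (0, 0) (46.0186, 0)]  |A|=716.8658
3. ⊥bis P0·P2 via (15.375,27.455): [(7.6907, 25.9487) (0, 24.4412) (0, 0) (46.0186, 0)]  |A|=691.0469
4. ⊥bis P0·P3 via (12.24,24.745): [(10.4652, 24.0704) (0, 20.0924) (0, 0) (46.0186, 0)]  |A|=658.9774
5. canonical 4-gon: [(10.4652, 24.0704) (0, 20.0924) (0, 0) (46.0186, 0)]
6. shoelace: 658.9774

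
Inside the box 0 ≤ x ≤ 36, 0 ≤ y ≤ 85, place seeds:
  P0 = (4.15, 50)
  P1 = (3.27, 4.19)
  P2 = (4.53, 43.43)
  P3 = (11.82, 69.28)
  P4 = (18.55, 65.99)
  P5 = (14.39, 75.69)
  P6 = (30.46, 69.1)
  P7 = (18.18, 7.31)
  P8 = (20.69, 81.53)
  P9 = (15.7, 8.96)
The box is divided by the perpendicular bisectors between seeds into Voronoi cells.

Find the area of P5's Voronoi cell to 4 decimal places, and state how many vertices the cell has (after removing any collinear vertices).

Area of P5's cell: 187.6183 (5 vertices)

1. box [0,36]×[0,85]: [(0, 0) (36, 0) (36, 85) (0, 85)]
2. ⊥bis P5·P0 via (9.27,62.845): [(0, 66.54) (36, 52.1905) (36, 85) (0, 85)]  |A|=922.8516
3. ⊥bis P5·P1 via (8.83,39.94): [(0, 66.54) (36, 52.1905) (36, 85) (0, 85)]  |A|=922.8516
4. ⊥bis P5·P2 via (9.46,59.56): [(0, 66.54) (36, 52.1905) (36, 85) (0, 85)]  |A|=922.8516
5. ⊥bis P5·P3 via (13.105,72.485): [(0, 77.7393) (36, 63.3056) (36, 85) (0, 85)]  |A|=521.1929
6. ⊥bis P5·P4 via (16.47,70.84): [(0, 77.7393) (16.8265, 70.9929) (36, 79.2158) (36, 85) (0, 85)]  |A|=368.6662
7. ⊥bis P5·P6 via (22.425,72.395): [(0, 77.7393) (16.8265, 70.9929) (22.922, 73.6071) (27.5941, 85) (0, 85)]  |A|=282.9591
8. ⊥bis P5·P7 via (16.285,41.5): [(0, 77.7393) (16.8265, 70.9929) (22.922, 73.6071) (27.5941, 85) (0, 85)]  |A|=282.9591
9. ⊥bis P5·P8 via (17.54,78.61): [(0, 77.7393) (16.8265, 70.9929) (22.3894, 73.3786) (11.6166, 85) (0, 85)]  |A|=187.6183
10. ⊥bis P5·P9 via (15.045,42.325): [(0, 77.7393) (16.8265, 70.9929) (22.3894, 73.3786) (11.6166, 85) (0, 85)]  |A|=187.6183
11. canonical 5-gon: [(0, 77.7393) (16.8265, 70.9929) (22.3894, 73.3786) (11.6166, 85) (0, 85)]
12. shoelace: 187.6183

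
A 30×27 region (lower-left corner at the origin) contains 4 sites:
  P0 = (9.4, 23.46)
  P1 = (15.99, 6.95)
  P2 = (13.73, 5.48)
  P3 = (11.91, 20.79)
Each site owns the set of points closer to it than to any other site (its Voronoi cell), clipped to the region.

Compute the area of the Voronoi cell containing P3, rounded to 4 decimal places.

1. box [0,30]×[0,27]: [(0, 0) (30, 0) (30, 27) (0, 27)]
2. ⊥bis P3·P0 via (10.655,22.125): [(0, 12.1085) (0, 0) (30, 0) (30, 27) (15.8408, 27)]  |A|=692.0537
3. ⊥bis P3·P1 via (13.95,13.87): [(0, 12.1085) (0, 9.7576) (30, 18.6015) (30, 27) (15.8408, 27)]  |A|=266.6676
4. ⊥bis P3·P2 via (12.82,13.135): [(0, 12.1085) (0, 11.611) (10.5356, 12.8634) (30, 18.6015) (30, 27) (15.8408, 27)]  |A|=256.9041
5. canonical 6-gon: [(0, 12.1085) (0, 11.611) (10.5356, 12.8634) (30, 18.6015) (30, 27) (15.8408, 27)]
6. shoelace: 256.9041

Area of P3's cell: 256.9041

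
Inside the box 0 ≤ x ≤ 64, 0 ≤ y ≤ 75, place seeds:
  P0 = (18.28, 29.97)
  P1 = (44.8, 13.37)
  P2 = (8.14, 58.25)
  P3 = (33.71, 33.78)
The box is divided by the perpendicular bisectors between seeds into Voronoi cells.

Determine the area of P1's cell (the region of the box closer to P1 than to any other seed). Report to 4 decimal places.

1. box [0,64]×[0,75]: [(0, 0) (64, 0) (64, 75) (0, 75)]
2. ⊥bis P1·P0 via (31.54,21.67): [(17.9758, 0) (64, 0) (64, 73.5278)]  |A|=1692.0279
3. ⊥bis P1·P2 via (26.47,35.81): [(54.9553, 59.0781) (17.9758, 0) (64, 0) (64, 66.4662)]  |A|=1660.093
4. ⊥bis P1·P3 via (39.255,23.575): [(29.3706, 18.2042) (17.9758, 0) (64, 0) (64, 37.0205)]  |A|=1059.915
5. canonical 4-gon: [(29.3706, 18.2042) (17.9758, 0) (64, 0) (64, 37.0205)]
6. shoelace: 1059.915

Area of P1's cell: 1059.9150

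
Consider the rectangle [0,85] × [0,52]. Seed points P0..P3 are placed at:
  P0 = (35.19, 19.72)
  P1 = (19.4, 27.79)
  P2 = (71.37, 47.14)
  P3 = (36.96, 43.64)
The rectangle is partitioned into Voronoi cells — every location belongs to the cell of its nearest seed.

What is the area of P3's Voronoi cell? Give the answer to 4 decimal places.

Area of P3's cell: 661.1282

1. box [0,85]×[0,52]: [(0, 0) (85, 0) (85, 52) (0, 52)]
2. ⊥bis P3·P0 via (36.075,31.68): [(0, 34.3494) (85, 28.0597) (85, 52) (0, 52)]  |A|=1767.6114
3. ⊥bis P3·P1 via (28.18,35.715): [(31.5177, 32.0172) (85, 28.0597) (85, 52) (13.4808, 52)]  |A|=1354.7666
4. ⊥bis P3·P2 via (54.165,45.39): [(31.5177, 32.0172) (55.7073, 30.2273) (53.4927, 52) (13.4808, 52)]  |A|=661.1282
5. canonical 4-gon: [(31.5177, 32.0172) (55.7073, 30.2273) (53.4927, 52) (13.4808, 52)]
6. shoelace: 661.1282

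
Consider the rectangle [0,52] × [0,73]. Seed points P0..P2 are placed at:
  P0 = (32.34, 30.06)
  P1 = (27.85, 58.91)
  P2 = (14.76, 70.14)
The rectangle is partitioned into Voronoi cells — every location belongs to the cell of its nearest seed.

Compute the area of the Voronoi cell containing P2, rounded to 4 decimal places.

1. box [0,52]×[0,73]: [(0, 0) (52, 0) (52, 73) (0, 73)]
2. ⊥bis P2·P0 via (23.55,50.1): [(0, 39.7704) (52, 62.5788) (52, 73) (0, 73)]  |A|=1134.9195
3. ⊥bis P2·P1 via (21.305,64.525): [(0, 39.7704) (0.1088, 39.8182) (28.5758, 73) (0, 73)]  |A|=475.9064
4. canonical 4-gon: [(0, 39.7704) (0.1088, 39.8182) (28.5758, 73) (0, 73)]
5. shoelace: 475.9064

Area of P2's cell: 475.9064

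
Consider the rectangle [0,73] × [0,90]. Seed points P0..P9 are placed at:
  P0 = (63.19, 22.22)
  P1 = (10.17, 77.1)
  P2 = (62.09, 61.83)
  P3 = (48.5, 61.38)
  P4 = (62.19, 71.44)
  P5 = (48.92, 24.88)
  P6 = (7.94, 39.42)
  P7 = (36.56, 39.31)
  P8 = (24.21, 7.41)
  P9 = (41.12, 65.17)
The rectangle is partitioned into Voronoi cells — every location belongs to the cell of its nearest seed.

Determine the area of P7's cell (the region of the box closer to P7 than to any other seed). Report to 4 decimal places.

1. box [0,73]×[0,90]: [(0, 0) (73, 0) (73, 90) (0, 90)]
2. ⊥bis P7·P0 via (49.875,30.765): [(0, 0) (30.1313, 0) (73, 66.7989) (73, 90) (0, 90)]  |A|=5138.2109
3. ⊥bis P7·P1 via (23.365,58.205): [(0, 41.8885) (0, 0) (30.1313, 0) (73, 66.7989) (73, 90) (68.8949, 90)]  |A|=3480.8916
4. ⊥bis P7·P2 via (49.325,50.57): [(35.2618, 66.5129) (0, 41.8885) (0, 0) (30.1313, 0) (57.0007, 41.8684)]  |A|=2526.7695
5. ⊥bis P7·P3 via (42.53,50.345): [(55.9075, 43.1077) (25.389, 59.6184) (0, 41.8885) (0, 0) (30.1313, 0) (57.0007, 41.8684)]  |A|=2340.0609
6. ⊥bis P7·P4 via (49.375,55.375): [(55.9075, 43.1077) (25.389, 59.6184) (0, 41.8885) (0, 0) (30.1313, 0) (57.0007, 41.8684)]  |A|=2340.0609
7. ⊥bis P7·P5 via (42.74,32.095): [(55.7172, 43.2106) (25.389, 59.6184) (0, 41.8885) (0, 0) (5.2699, 0)]  |A|=1757.9588
8. ⊥bis P7·P6 via (22.25,39.365): [(22.1543, 14.4623) (55.7172, 43.2106) (25.389, 59.6184) (22.3196, 57.475)]  |A|=777.123
9. ⊥bis P7·P8 via (30.385,23.36): [(22.2007, 26.5285) (31.8706, 22.7848) (55.7172, 43.2106) (25.389, 59.6184) (22.3196, 57.475)]  |A|=718.6963
10. ⊥bis P7·P9 via (38.84,52.24): [(22.3107, 55.1547) (22.2007, 26.5285) (31.8706, 22.7848) (55.7172, 43.2106) (39.1178, 52.191)]  |A|=673.0723
11. canonical 5-gon: [(22.3107, 55.1547) (22.2007, 26.5285) (31.8706, 22.7848) (55.7172, 43.2106) (39.1178, 52.191)]
12. shoelace: 673.0723

Area of P7's cell: 673.0723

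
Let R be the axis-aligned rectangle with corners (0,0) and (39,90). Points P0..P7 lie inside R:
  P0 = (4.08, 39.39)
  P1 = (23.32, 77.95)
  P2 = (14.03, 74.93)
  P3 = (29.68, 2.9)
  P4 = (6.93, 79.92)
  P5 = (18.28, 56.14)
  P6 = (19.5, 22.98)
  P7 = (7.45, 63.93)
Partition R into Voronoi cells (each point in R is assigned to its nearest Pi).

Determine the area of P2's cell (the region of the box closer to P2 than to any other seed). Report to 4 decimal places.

1. box [0,39]×[0,90]: [(0, 0) (39, 0) (39, 90) (0, 90)]
2. ⊥bis P2·P0 via (9.055,57.16): [(0, 59.6951) (39, 48.7764) (39, 90) (0, 90)]  |A|=1394.8056
3. ⊥bis P2·P1 via (18.675,76.44): [(0, 59.6951) (26.5333, 52.2667) (14.2669, 90) (0, 90)]  |A|=671.2132
4. ⊥bis P2·P3 via (21.855,38.915): [(0, 59.6951) (26.5333, 52.2667) (14.2669, 90) (0, 90)]  |A|=671.2132
5. ⊥bis P2·P4 via (10.48,77.425): [(0, 62.5136) (0, 59.6951) (26.5333, 52.2667) (15.8643, 85.0861)]  |A|=418.1331
6. ⊥bis P2·P5 via (16.155,65.535): [(0, 62.5136) (0, 61.881) (21.8046, 66.8129) (15.8643, 85.0861)]  |A|=218.8862
7. ⊥bis P2·P6 via (16.765,48.955): [(0, 62.5136) (0, 61.881) (21.8046, 66.8129) (15.8643, 85.0861)]  |A|=218.8862
8. ⊥bis P2·P7 via (10.74,69.43): [(6.601, 71.9058) (16.9506, 65.7149) (21.8046, 66.8129) (15.8643, 85.0861)]  |A|=144.4888
9. canonical 4-gon: [(6.601, 71.9058) (16.9506, 65.7149) (21.8046, 66.8129) (15.8643, 85.0861)]
10. shoelace: 144.4888

Area of P2's cell: 144.4888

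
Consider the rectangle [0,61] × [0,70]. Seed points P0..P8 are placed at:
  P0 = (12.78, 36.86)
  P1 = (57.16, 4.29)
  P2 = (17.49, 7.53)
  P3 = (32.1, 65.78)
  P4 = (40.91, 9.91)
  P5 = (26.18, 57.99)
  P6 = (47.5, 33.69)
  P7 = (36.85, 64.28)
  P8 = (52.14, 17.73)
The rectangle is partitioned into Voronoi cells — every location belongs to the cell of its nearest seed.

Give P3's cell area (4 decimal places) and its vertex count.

Area of P3's cell: 94.7361 (3 vertices)

1. box [0,61]×[0,70]: [(0, 0) (61, 0) (61, 70) (0, 70)]
2. ⊥bis P3·P0 via (22.44,51.32): [(0, 66.311) (61, 25.56) (61, 70) (0, 70)]  |A|=1467.9334
3. ⊥bis P3·P1 via (44.63,35.035): [(0, 66.311) (45.9883, 35.5886) (61, 41.7065) (61, 70) (0, 70)]  |A|=1346.7399
4. ⊥bis P3·P2 via (24.795,36.655): [(0, 66.311) (45.9883, 35.5886) (61, 41.7065) (61, 70) (0, 70)]  |A|=1346.7399
5. ⊥bis P3·P4 via (36.505,37.845): [(0, 66.311) (41.4447, 38.6239) (61, 41.7076) (61, 70) (0, 70)]  |A|=1310.0481
6. ⊥bis P3·P5 via (29.14,61.885): [(56.6034, 41.0143) (61, 41.7076) (61, 70) (18.4616, 70)]  |A|=678.6987
7. ⊥bis P3·P6 via (39.8,49.735): [(43.0657, 51.3022) (61, 59.9089) (61, 70) (18.4616, 70)]  |A|=488.1755
8. ⊥bis P3·P7 via (34.475,65.03): [(32.6415, 59.224) (36.0445, 70) (18.4616, 70)]  |A|=94.7361
9. ⊥bis P3·P8 via (42.12,41.755): [(32.6415, 59.224) (36.0445, 70) (18.4616, 70)]  |A|=94.7361
10. canonical 3-gon: [(32.6415, 59.224) (36.0445, 70) (18.4616, 70)]
11. shoelace: 94.7361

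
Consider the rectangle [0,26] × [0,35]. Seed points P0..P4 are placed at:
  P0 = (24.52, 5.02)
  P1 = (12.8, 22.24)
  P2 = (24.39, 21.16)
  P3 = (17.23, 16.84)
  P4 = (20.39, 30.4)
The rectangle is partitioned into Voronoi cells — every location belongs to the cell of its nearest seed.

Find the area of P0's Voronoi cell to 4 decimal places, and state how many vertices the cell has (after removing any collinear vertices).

1. box [0,26]×[0,35]: [(0, 0) (26, 0) (26, 35) (0, 35)]
2. ⊥bis P0·P1 via (18.66,13.63): [(0, 0.9299) (0, 0) (26, 0) (26, 18.6256)]  |A|=254.2223
3. ⊥bis P0·P2 via (24.455,13.09): [(17.7877, 13.0363) (0, 0.9299) (0, 0) (26, 0) (26, 13.1024)]  |A|=231.5432
4. ⊥bis P0·P3 via (20.875,10.93): [(24.3762, 13.0894) (3.1531, 0) (26, 0) (26, 13.1024)]  |A|=160.1636
5. ⊥bis P0·P4 via (22.455,17.71): [(24.3762, 13.0894) (3.1531, 0) (26, 0) (26, 13.1024)]  |A|=160.1636
6. canonical 4-gon: [(24.3762, 13.0894) (3.1531, 0) (26, 0) (26, 13.1024)]
7. shoelace: 160.1636

Area of P0's cell: 160.1636 (4 vertices)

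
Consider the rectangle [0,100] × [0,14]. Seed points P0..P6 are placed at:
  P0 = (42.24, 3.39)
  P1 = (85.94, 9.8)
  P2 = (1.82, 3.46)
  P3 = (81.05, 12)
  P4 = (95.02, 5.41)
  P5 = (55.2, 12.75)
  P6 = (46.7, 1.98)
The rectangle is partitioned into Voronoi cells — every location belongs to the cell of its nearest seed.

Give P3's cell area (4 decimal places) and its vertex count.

1. box [0,100]×[0,14]: [(0, 0) (100, 0) (100, 14) (0, 14)]
2. ⊥bis P3·P0 via (61.645,7.695): [(63.3521, 0) (100, 0) (100, 14) (60.2462, 14)]  |A|=534.8114
3. ⊥bis P3·P1 via (83.495,10.9): [(63.3521, 0) (78.5911, 0) (84.8897, 14) (60.2462, 14)]  |A|=279.177
4. ⊥bis P3·P2 via (41.435,7.73): [(63.3521, 0) (78.5911, 0) (84.8897, 14) (60.2462, 14)]  |A|=279.177
5. ⊥bis P3·P4 via (88.035,8.705): [(63.3521, 0) (78.5911, 0) (84.8897, 14) (60.2462, 14)]  |A|=279.177
6. ⊥bis P3·P5 via (68.125,12.375): [(67.766, 0) (78.5911, 0) (84.8897, 14) (68.1721, 14)]  |A|=192.7989
7. ⊥bis P3·P6 via (63.875,6.99): [(67.766, 0) (78.5911, 0) (84.8897, 14) (68.1721, 14)]  |A|=192.7989
8. canonical 4-gon: [(67.766, 0) (78.5911, 0) (84.8897, 14) (68.1721, 14)]
9. shoelace: 192.7989

Area of P3's cell: 192.7989 (4 vertices)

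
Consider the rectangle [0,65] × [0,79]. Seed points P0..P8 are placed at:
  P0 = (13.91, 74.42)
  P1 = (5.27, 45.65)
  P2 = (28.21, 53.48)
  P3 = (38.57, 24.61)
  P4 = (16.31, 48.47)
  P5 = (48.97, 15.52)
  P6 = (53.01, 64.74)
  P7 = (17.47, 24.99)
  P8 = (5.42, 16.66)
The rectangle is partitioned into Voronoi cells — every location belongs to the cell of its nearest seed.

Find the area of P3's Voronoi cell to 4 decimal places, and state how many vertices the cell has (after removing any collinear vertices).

Area of P3's cell: 666.9889 (4 vertices)

1. box [0,65]×[0,79]: [(0, 0) (65, 0) (65, 79) (0, 79)]
2. ⊥bis P3·P0 via (26.24,49.515): [(0, 36.5241) (0, 0) (65, 0) (65, 68.7044)]  |A|=3419.9236
3. ⊥bis P3·P1 via (21.92,35.13): [(33.1797, 52.9507) (0, 0.4372) (0, 0) (65, 0) (65, 68.7044)]  |A|=2821.2484
4. ⊥bis P3·P2 via (33.39,39.045): [(21.7558, 34.8701) (0, 0.4372) (0, 0) (65, 0) (65, 50.3882)]  |A|=2227.5336
5. ⊥bis P3·P4 via (27.44,36.54): [(28.0842, 37.141) (16.1643, 26.0204) (0, 0.4372) (0, 0) (65, 0) (65, 50.3882)]  |A|=2205.8803
6. ⊥bis P3·P5 via (43.77,20.065): [(28.0842, 37.141) (16.1643, 26.0204) (0, 0.4372) (0, 0) (26.2324, 0) (65, 44.3545) (65, 50.3882)]  |A|=1346.121
7. ⊥bis P3·P6 via (45.79,44.675): [(47.4323, 44.0841) (28.0842, 37.141) (16.1643, 26.0204) (0, 0.4372) (0, 0) (26.2324, 0) (60.6169, 39.3398)]  |A|=1249.6657
8. ⊥bis P3·P7 via (28.02,24.8): [(47.4323, 44.0841) (28.2433, 37.1981) (27.6016, 1.5665) (60.6169, 39.3398)]  |A|=666.9889
9. ⊥bis P3·P8 via (21.995,20.635): [(47.4323, 44.0841) (28.2433, 37.1981) (27.6016, 1.5665) (60.6169, 39.3398)]  |A|=666.9889
10. canonical 4-gon: [(47.4323, 44.0841) (28.2433, 37.1981) (27.6016, 1.5665) (60.6169, 39.3398)]
11. shoelace: 666.9889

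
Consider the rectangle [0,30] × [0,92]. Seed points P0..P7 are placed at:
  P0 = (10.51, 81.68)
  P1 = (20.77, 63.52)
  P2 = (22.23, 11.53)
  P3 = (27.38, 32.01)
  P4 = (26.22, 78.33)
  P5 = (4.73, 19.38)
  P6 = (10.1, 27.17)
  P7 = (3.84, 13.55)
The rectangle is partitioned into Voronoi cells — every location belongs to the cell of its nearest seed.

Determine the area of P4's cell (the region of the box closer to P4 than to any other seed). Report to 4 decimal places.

1. box [0,30]×[0,92]: [(0, 0) (30, 0) (30, 92) (0, 92)]
2. ⊥bis P4·P0 via (18.365,80.005): [(1.3047, 0) (30, 0) (30, 92) (20.9228, 92)]  |A|=1737.5327
3. ⊥bis P4·P1 via (23.495,70.925): [(16.9429, 73.3361) (30, 68.5312) (30, 92) (20.9228, 92)]  |A|=237.9246
4. ⊥bis P4·P2 via (24.225,44.93): [(16.9429, 73.3361) (30, 68.5312) (30, 92) (20.9228, 92)]  |A|=237.9246
5. ⊥bis P4·P3 via (26.8,55.17): [(16.9429, 73.3361) (30, 68.5312) (30, 92) (20.9228, 92)]  |A|=237.9246
6. ⊥bis P4·P5 via (15.475,48.855): [(16.9429, 73.3361) (30, 68.5312) (30, 92) (20.9228, 92)]  |A|=237.9246
7. ⊥bis P4·P6 via (18.16,52.75): [(16.9429, 73.3361) (30, 68.5312) (30, 92) (20.9228, 92)]  |A|=237.9246
8. ⊥bis P4·P7 via (15.03,45.94): [(16.9429, 73.3361) (30, 68.5312) (30, 92) (20.9228, 92)]  |A|=237.9246
9. canonical 4-gon: [(16.9429, 73.3361) (30, 68.5312) (30, 92) (20.9228, 92)]
10. shoelace: 237.9246

Area of P4's cell: 237.9246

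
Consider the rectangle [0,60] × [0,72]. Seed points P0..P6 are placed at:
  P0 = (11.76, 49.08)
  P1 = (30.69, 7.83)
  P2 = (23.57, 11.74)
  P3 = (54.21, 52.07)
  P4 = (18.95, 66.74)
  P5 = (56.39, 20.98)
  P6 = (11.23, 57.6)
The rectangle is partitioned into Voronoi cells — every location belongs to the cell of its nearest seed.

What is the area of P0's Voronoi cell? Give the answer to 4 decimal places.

Area of P0's cell: 770.3404

1. box [0,60]×[0,72]: [(0, 0) (60, 0) (60, 72) (0, 72)]
2. ⊥bis P0·P1 via (21.225,28.455): [(0, 18.7147) (60, 46.2492) (60, 72) (0, 72)]  |A|=2371.0844
3. ⊥bis P0·P2 via (17.665,30.41): [(0, 24.8229) (42.8267, 38.3682) (60, 46.2492) (60, 72) (0, 72)]  |A|=2240.2872
4. ⊥bis P0·P3 via (32.985,50.575): [(0, 24.8229) (34.0405, 35.5893) (31.4759, 72) (0, 72)]  |A|=1375.9974
5. ⊥bis P0·P4 via (15.355,57.91): [(0, 64.1616) (0, 24.8229) (34.0405, 35.5893) (32.9736, 50.7369)]  |A|=912.1281
6. ⊥bis P0·P5 via (34.075,35.03): [(0, 64.1616) (0, 24.8229) (34.0405, 35.5893) (32.9736, 50.7369)]  |A|=912.1281
7. ⊥bis P0·P6 via (11.495,53.34): [(24.5804, 54.154) (0, 52.6249) (0, 24.8229) (34.0405, 35.5893) (32.9736, 50.7369)]  |A|=770.3404
8. canonical 5-gon: [(24.5804, 54.154) (0, 52.6249) (0, 24.8229) (34.0405, 35.5893) (32.9736, 50.7369)]
9. shoelace: 770.3404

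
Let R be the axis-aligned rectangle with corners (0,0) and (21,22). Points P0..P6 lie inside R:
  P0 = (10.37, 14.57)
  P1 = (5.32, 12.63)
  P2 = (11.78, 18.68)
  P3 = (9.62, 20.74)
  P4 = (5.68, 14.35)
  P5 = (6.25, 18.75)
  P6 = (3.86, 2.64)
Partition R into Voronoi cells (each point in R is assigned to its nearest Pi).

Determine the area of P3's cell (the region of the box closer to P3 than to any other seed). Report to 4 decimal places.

Area of P3's cell: 12.7721

1. box [0,21]×[0,22]: [(0, 0) (21, 0) (21, 22) (0, 22)]
2. ⊥bis P3·P0 via (9.995,17.655): [(0, 16.44) (21, 18.9927) (21, 22) (0, 22)]  |A|=89.9559
3. ⊥bis P3·P1 via (7.47,16.685): [(0, 20.6457) (6.4527, 17.2244) (21, 18.9927) (21, 22) (0, 22)]  |A|=76.3872
4. ⊥bis P3·P2 via (10.7,19.71): [(0, 20.6457) (6.4527, 17.2244) (8.5756, 17.4825) (12.884, 22) (0, 22)]  |A|=39.3732
5. ⊥bis P3·P4 via (7.65,17.545): [(7.8871, 17.3988) (8.5756, 17.4825) (12.884, 22) (0.4248, 22)]  |A|=30.0386
6. ⊥bis P3·P5 via (7.935,19.745): [(9.0051, 17.9328) (12.884, 22) (6.6034, 22)]  |A|=12.7721
7. ⊥bis P3·P6 via (6.74,11.69): [(9.0051, 17.9328) (12.884, 22) (6.6034, 22)]  |A|=12.7721
8. canonical 3-gon: [(9.0051, 17.9328) (12.884, 22) (6.6034, 22)]
9. shoelace: 12.7721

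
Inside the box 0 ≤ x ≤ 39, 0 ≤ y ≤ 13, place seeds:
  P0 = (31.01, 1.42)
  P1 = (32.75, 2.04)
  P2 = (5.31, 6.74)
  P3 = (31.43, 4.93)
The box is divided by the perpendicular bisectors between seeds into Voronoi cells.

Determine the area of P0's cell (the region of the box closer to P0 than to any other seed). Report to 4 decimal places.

1. box [0,39]×[0,13]: [(0, 0) (39, 0) (39, 13) (0, 13)]
2. ⊥bis P0·P1 via (31.88,1.73): [(0, 0) (32.4964, 0) (27.8643, 13) (0, 13)]  |A|=392.3445
3. ⊥bis P0·P2 via (18.16,4.08): [(17.3154, 0) (32.4964, 0) (27.8643, 13) (20.0065, 13)]  |A|=149.7521
4. ⊥bis P0·P3 via (31.22,3.175): [(18.2929, 4.7218) (17.3154, 0) (32.4964, 0) (31.3716, 3.1569)]  |A|=55.6048
5. canonical 4-gon: [(18.2929, 4.7218) (17.3154, 0) (32.4964, 0) (31.3716, 3.1569)]
6. shoelace: 55.6048

Area of P0's cell: 55.6048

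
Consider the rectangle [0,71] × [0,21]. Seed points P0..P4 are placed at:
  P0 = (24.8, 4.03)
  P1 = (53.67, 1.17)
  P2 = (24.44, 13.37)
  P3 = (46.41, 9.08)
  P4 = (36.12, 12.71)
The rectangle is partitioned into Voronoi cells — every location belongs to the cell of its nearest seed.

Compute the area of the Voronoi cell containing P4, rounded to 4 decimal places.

1. box [0,71]×[0,21]: [(0, 0) (71, 0) (71, 21) (0, 21)]
2. ⊥bis P4·P0 via (30.46,8.37): [(36.878, 0) (71, 0) (71, 21) (20.7755, 21)]  |A|=885.6383
3. ⊥bis P4·P1 via (44.895,6.94): [(36.878, 0) (40.3316, 0) (54.1402, 21) (20.7755, 21)]  |A|=386.5917
4. ⊥bis P4·P2 via (30.28,13.04): [(30.0466, 8.9092) (36.878, 0) (40.3316, 0) (54.1402, 21) (30.7298, 21)]  |A|=326.4139
5. ⊥bis P4·P3 via (41.265,10.895): [(30.0466, 8.9092) (36.878, 0) (37.4216, 0) (44.8297, 21) (30.7298, 21)]  |A|=198.0992
6. canonical 5-gon: [(30.0466, 8.9092) (36.878, 0) (37.4216, 0) (44.8297, 21) (30.7298, 21)]
7. shoelace: 198.0992

Area of P4's cell: 198.0992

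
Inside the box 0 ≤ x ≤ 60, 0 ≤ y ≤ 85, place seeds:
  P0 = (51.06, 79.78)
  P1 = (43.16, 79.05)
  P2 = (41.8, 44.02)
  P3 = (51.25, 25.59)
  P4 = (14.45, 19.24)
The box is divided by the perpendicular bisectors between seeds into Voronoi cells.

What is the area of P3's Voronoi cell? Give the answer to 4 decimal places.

Area of P3's cell: 902.5079

1. box [0,60]×[0,85]: [(0, 0) (60, 0) (60, 85) (0, 85)]
2. ⊥bis P3·P0 via (51.155,52.685): [(0, 52.5056) (0, 0) (60, 0) (60, 52.716)]  |A|=3156.6496
3. ⊥bis P3·P1 via (47.205,52.32): [(49.5805, 52.6795) (0, 45.1766) (0, 0) (60, 0) (60, 52.716)]  |A|=2974.9598
4. ⊥bis P3·P2 via (46.525,34.805): [(0, 10.9493) (0, 0) (60, 0) (60, 41.7143)]  |A|=1579.9074
5. ⊥bis P3·P4 via (32.85,22.415): [(31.9974, 27.356) (36.7178, 0) (60, 0) (60, 41.7143)]  |A|=902.5079
6. canonical 4-gon: [(31.9974, 27.356) (36.7178, 0) (60, 0) (60, 41.7143)]
7. shoelace: 902.5079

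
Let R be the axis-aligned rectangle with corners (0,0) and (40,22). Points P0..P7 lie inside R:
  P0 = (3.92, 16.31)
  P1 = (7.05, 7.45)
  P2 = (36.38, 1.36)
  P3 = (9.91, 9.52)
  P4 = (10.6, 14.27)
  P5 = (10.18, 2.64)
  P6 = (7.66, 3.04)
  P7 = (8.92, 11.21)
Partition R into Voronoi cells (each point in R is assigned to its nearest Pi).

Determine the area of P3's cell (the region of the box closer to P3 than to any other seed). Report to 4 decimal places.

1. box [0,40]×[0,22]: [(0, 0) (40, 0) (40, 22) (0, 22)]
2. ⊥bis P3·P0 via (6.915,12.915): [(0, 6.8147) (0, 0) (40, 0) (40, 22) (17.2134, 22)]  |A|=749.3053
3. ⊥bis P3·P1 via (8.48,8.485): [(5.9133, 12.0313) (14.6212, 0) (40, 0) (40, 22) (17.2134, 22)]  |A|=641.2003
4. ⊥bis P3·P2 via (23.145,5.44): [(5.9133, 12.0313) (14.6212, 0) (21.468, 0) (28.25, 22) (17.2134, 22)]  |A|=308.0983
5. ⊥bis P3·P4 via (10.255,11.895): [(6.3945, 12.4558) (5.9133, 12.0313) (14.6212, 0) (21.468, 0) (24.4971, 9.8261)]  |A|=140.3063
6. ⊥bis P3·P5 via (10.045,6.08): [(6.3945, 12.4558) (5.9133, 12.0313) (10.2158, 6.0867) (23.5051, 6.6082) (24.4971, 9.8261)]  |A|=76.091
7. ⊥bis P3·P6 via (8.785,6.28): [(6.3945, 12.4558) (5.9133, 12.0313) (10.2158, 6.0867) (23.5051, 6.6082) (24.4971, 9.8261)]  |A|=76.091
8. ⊥bis P3·P7 via (9.415,10.365): [(11.6748, 11.6888) (7.8028, 9.4206) (10.2158, 6.0867) (23.5051, 6.6082) (24.4971, 9.8261)]  |A|=67.5886
9. canonical 5-gon: [(11.6748, 11.6888) (7.8028, 9.4206) (10.2158, 6.0867) (23.5051, 6.6082) (24.4971, 9.8261)]
10. shoelace: 67.5886

Area of P3's cell: 67.5886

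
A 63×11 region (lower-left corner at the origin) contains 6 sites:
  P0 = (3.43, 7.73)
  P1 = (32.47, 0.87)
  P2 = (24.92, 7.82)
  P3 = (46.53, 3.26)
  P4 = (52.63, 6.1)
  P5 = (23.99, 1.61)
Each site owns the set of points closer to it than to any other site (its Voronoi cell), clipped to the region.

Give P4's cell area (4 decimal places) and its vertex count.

Area of P4's cell: 151.8195 (4 vertices)

1. box [0,63]×[0,11]: [(0, 0) (63, 0) (63, 11) (0, 11)]
2. ⊥bis P4·P0 via (28.03,6.915): [(27.8009, 0) (63, 0) (63, 11) (28.1653, 11)]  |A|=385.1857
3. ⊥bis P4·P1 via (42.55,3.485): [(43.4541, 0) (63, 0) (63, 11) (40.6004, 11)]  |A|=230.7001
4. ⊥bis P4·P2 via (38.775,6.96): [(43.4541, 0) (63, 0) (63, 11) (40.6004, 11)]  |A|=230.7001
5. ⊥bis P4·P3 via (49.58,4.68): [(51.7589, 0) (63, 0) (63, 11) (46.6376, 11)]  |A|=151.8195
6. ⊥bis P4·P5 via (38.31,3.855): [(51.7589, 0) (63, 0) (63, 11) (46.6376, 11)]  |A|=151.8195
7. canonical 4-gon: [(51.7589, 0) (63, 0) (63, 11) (46.6376, 11)]
8. shoelace: 151.8195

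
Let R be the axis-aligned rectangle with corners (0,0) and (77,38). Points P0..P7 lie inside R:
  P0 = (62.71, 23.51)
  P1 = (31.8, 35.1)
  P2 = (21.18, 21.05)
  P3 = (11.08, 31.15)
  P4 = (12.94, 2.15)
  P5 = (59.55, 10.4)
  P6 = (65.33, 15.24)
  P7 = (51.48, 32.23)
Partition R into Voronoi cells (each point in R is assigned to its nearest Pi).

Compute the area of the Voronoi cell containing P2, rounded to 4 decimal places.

1. box [0,77]×[0,38]: [(0, 0) (77, 0) (77, 38) (0, 38)]
2. ⊥bis P2·P0 via (41.945,22.28): [(0, 0) (43.2647, 0) (41.0138, 38) (0, 38)]  |A|=1601.293
3. ⊥bis P2·P1 via (26.49,28.075): [(0, 0) (43.2647, 0) (42.3101, 16.1171) (13.3595, 38) (0, 38)]  |A|=1298.7136
4. ⊥bis P2·P3 via (16.13,26.1): [(0, 9.97) (0, 0) (43.2647, 0) (42.3101, 16.1171) (21.7146, 31.6846)]  |A|=952.1983
5. ⊥bis P2·P4 via (17.06,11.6): [(6.3147, 16.2847) (43.2541, 0.1799) (42.3101, 16.1171) (21.7146, 31.6846)]  |A|=565.2049
6. ⊥bis P2·P5 via (40.365,15.725): [(6.3147, 16.2847) (36.8279, 2.9816) (40.7923, 17.2643) (21.7146, 31.6846)]  |A|=502.2069
7. ⊥bis P2·P6 via (43.255,18.145): [(6.3147, 16.2847) (36.8279, 2.9816) (40.7923, 17.2643) (21.7146, 31.6846)]  |A|=502.2069
8. ⊥bis P2·P7 via (36.33,26.64): [(6.3147, 16.2847) (36.8279, 2.9816) (40.3617, 15.7132) (39.4015, 18.3155) (21.7146, 31.6846)]  |A|=500.9021
9. canonical 5-gon: [(6.3147, 16.2847) (36.8279, 2.9816) (40.3617, 15.7132) (39.4015, 18.3155) (21.7146, 31.6846)]
10. shoelace: 500.9021

Area of P2's cell: 500.9021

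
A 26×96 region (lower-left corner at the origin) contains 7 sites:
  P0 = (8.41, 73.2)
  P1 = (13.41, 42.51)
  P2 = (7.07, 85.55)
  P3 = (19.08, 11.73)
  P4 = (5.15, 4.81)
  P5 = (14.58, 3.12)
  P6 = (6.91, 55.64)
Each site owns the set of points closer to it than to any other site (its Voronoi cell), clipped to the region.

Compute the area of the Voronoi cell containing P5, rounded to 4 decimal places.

1. box [0,26]×[0,96]: [(0, 0) (26, 0) (26, 96) (0, 96)]
2. ⊥bis P5·P0 via (11.495,38.16): [(0, 37.148) (0, 0) (26, 0) (26, 39.4371)]  |A|=995.6051
3. ⊥bis P5·P1 via (13.995,22.815): [(0, 22.3993) (0, 0) (26, 0) (26, 23.1716)]  |A|=592.4216
4. ⊥bis P5·P2 via (10.825,44.335): [(0, 22.3993) (0, 0) (26, 0) (26, 23.1716)]  |A|=592.4216
5. ⊥bis P5·P3 via (16.83,7.425): [(0, 16.2212) (0, 0) (26, 0) (26, 2.6323)]  |A|=245.0953
6. ⊥bis P5·P4 via (9.865,3.965): [(11.0285, 10.4571) (9.1544, 0) (26, 0) (26, 2.6323)]  |A|=107.7833
7. ⊥bis P5·P6 via (10.745,29.38): [(11.0285, 10.4571) (9.1544, 0) (26, 0) (26, 2.6323)]  |A|=107.7833
8. canonical 4-gon: [(11.0285, 10.4571) (9.1544, 0) (26, 0) (26, 2.6323)]
9. shoelace: 107.7833

Area of P5's cell: 107.7833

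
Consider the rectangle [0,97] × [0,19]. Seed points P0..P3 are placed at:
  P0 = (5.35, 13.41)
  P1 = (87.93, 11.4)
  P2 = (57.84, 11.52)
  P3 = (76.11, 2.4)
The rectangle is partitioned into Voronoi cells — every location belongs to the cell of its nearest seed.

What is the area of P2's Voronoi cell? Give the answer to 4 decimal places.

1. box [0,97]×[0,19]: [(0, 0) (97, 0) (97, 19) (0, 19)]
2. ⊥bis P2·P0 via (31.595,12.465): [(31.1462, 0) (97, 0) (97, 19) (31.8303, 19)]  |A|=1244.7234
3. ⊥bis P2·P1 via (72.885,11.46): [(31.1462, 0) (72.8393, 0) (72.9151, 19) (31.8303, 19)]  |A|=786.3899
4. ⊥bis P2·P3 via (66.975,6.96): [(31.1462, 0) (63.5007, 0) (72.9145, 18.8585) (72.9151, 19) (31.8303, 19)]  |A|=698.3339
5. canonical 5-gon: [(31.1462, 0) (63.5007, 0) (72.9145, 18.8585) (72.9151, 19) (31.8303, 19)]
6. shoelace: 698.3339

Area of P2's cell: 698.3339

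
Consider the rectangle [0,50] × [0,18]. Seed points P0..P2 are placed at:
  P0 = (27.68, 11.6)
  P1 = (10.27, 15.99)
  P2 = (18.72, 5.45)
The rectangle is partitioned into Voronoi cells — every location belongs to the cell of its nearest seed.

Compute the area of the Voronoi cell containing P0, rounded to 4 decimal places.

1. box [0,50]×[0,18]: [(0, 0) (50, 0) (50, 18) (0, 18)]
2. ⊥bis P0·P1 via (18.975,13.795): [(15.4965, 0) (50, 0) (50, 18) (20.0353, 18)]  |A|=580.2134
3. ⊥bis P0·P2 via (23.2,8.525): [(19.1383, 14.4426) (29.0514, 0) (50, 0) (50, 18) (20.0353, 18)]  |A|=482.3298
4. canonical 5-gon: [(19.1383, 14.4426) (29.0514, 0) (50, 0) (50, 18) (20.0353, 18)]
5. shoelace: 482.3298

Area of P0's cell: 482.3298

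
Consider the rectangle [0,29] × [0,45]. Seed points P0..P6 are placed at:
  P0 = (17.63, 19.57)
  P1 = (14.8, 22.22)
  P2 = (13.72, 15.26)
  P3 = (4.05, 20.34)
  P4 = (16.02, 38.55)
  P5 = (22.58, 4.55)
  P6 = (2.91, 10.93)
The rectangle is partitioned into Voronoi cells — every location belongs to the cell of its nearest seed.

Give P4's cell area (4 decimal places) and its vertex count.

1. box [0,29]×[0,45]: [(0, 0) (29, 0) (29, 45) (0, 45)]
2. ⊥bis P4·P0 via (16.825,29.06): [(0, 27.6328) (29, 30.0928) (29, 45) (0, 45)]  |A|=467.9794
3. ⊥bis P4·P1 via (15.41,30.385): [(0, 31.5363) (24.4677, 29.7083) (29, 30.0928) (29, 45) (0, 45)]  |A|=420.2249
4. ⊥bis P4·P2 via (14.87,26.905): [(0, 31.5363) (24.4677, 29.7083) (29, 30.0928) (29, 45) (0, 45)]  |A|=420.2249
5. ⊥bis P4·P3 via (10.035,29.445): [(0, 36.0413) (7.7324, 30.9586) (24.4677, 29.7083) (29, 30.0928) (29, 45) (0, 45)]  |A|=402.8075
6. ⊥bis P4·P5 via (19.3,21.55): [(0, 36.0413) (7.7324, 30.9586) (24.4677, 29.7083) (29, 30.0928) (29, 45) (0, 45)]  |A|=402.8075
7. ⊥bis P4·P6 via (9.465,24.74): [(0, 36.0413) (7.7324, 30.9586) (24.4677, 29.7083) (29, 30.0928) (29, 45) (0, 45)]  |A|=402.8075
8. canonical 6-gon: [(0, 36.0413) (7.7324, 30.9586) (24.4677, 29.7083) (29, 30.0928) (29, 45) (0, 45)]
9. shoelace: 402.8075

Area of P4's cell: 402.8075 (6 vertices)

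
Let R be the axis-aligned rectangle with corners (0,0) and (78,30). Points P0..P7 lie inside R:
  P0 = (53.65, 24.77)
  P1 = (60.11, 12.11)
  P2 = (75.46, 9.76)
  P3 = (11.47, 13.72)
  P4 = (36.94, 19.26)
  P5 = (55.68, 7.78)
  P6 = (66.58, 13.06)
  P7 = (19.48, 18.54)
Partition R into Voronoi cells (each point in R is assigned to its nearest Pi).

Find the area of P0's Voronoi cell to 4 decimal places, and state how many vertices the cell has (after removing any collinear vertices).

Area of P0's cell: 251.5885 (5 vertices)

1. box [0,78]×[0,30]: [(0, 0) (78, 0) (78, 30) (0, 30)]
2. ⊥bis P0·P1 via (56.88,18.44): [(0, 0) (20.7422, 0) (78, 29.2169) (78, 30) (0, 30)]  |A|=1503.5526
3. ⊥bis P0·P2 via (64.555,17.265): [(0, 0) (20.7422, 0) (69.9554, 25.112) (73.3194, 30) (0, 30)]  |A|=1488.9633
4. ⊥bis P0·P3 via (32.56,19.245): [(35.6137, 7.5885) (69.9554, 25.112) (73.3194, 30) (29.7425, 30)]  |A|=542.77
5. ⊥bis P0·P4 via (45.295,22.015): [(47.9726, 13.8948) (69.9554, 25.112) (73.3194, 30) (42.662, 30)]  |A|=281.7307
6. ⊥bis P0·P5 via (54.665,16.275): [(47.4711, 15.4155) (52.0171, 15.9586) (69.9554, 25.112) (73.3194, 30) (42.662, 30)]  |A|=278.1382
7. ⊥bis P0·P6 via (60.115,18.915): [(47.4711, 15.4155) (52.0171, 15.9586) (62.0946, 21.1008) (70.1541, 30) (42.662, 30)]  |A|=251.5885
8. ⊥bis P0·P7 via (36.565,21.655): [(47.4711, 15.4155) (52.0171, 15.9586) (62.0946, 21.1008) (70.1541, 30) (42.662, 30)]  |A|=251.5885
9. canonical 5-gon: [(47.4711, 15.4155) (52.0171, 15.9586) (62.0946, 21.1008) (70.1541, 30) (42.662, 30)]
10. shoelace: 251.5885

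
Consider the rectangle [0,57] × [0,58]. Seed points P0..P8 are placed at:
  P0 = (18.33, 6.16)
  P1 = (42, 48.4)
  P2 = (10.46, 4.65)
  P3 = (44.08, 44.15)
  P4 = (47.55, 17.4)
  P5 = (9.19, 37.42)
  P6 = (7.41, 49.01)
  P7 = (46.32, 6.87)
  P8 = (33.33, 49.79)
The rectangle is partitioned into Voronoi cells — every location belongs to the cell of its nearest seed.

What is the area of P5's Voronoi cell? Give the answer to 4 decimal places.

1. box [0,57]×[0,58]: [(0, 0) (57, 0) (57, 58) (0, 58)]
2. ⊥bis P5·P0 via (13.76,21.79): [(0, 17.7668) (57, 34.4328) (57, 58) (0, 58)]  |A|=1818.3128
3. ⊥bis P5·P1 via (25.595,42.91): [(0, 17.7668) (30.9781, 26.8243) (20.5451, 58) (0, 58)]  |A|=943.4282
4. ⊥bis P5·P2 via (9.825,21.035): [(0, 20.6542) (11.3845, 21.0954) (30.9781, 26.8243) (20.5451, 58) (0, 58)]  |A|=926.992
5. ⊥bis P5·P3 via (26.635,40.785): [(0, 20.6542) (11.3845, 21.0954) (29.416, 26.3676) (27.0825, 38.4652) (20.5451, 58) (0, 58)]  |A|=917.0101
6. ⊥bis P5·P4 via (28.37,27.41): [(0, 20.6542) (11.3845, 21.0954) (27.5397, 25.819) (28.9869, 28.5921) (27.0825, 38.4652) (20.5451, 58) (0, 58)]  |A|=914.8054
7. ⊥bis P5·P6 via (8.3,43.215): [(0, 41.9403) (0, 20.6542) (11.3845, 21.0954) (27.5397, 25.819) (28.9869, 28.5921) (27.0825, 38.4652) (24.6525, 45.7264)]  |A|=590.7688
8. ⊥bis P5·P7 via (27.755,22.145): [(0, 41.9403) (0, 20.6542) (11.3845, 21.0954) (27.5397, 25.819) (28.9869, 28.5921) (27.0825, 38.4652) (24.6525, 45.7264)]  |A|=590.7688
9. ⊥bis P5·P8 via (21.26,43.605): [(20.4997, 45.0886) (0, 41.9403) (0, 20.6542) (11.3845, 21.0954) (27.5397, 25.819) (28.9698, 28.5593)]  |A|=548.4478
10. canonical 6-gon: [(20.4997, 45.0886) (0, 41.9403) (0, 20.6542) (11.3845, 21.0954) (27.5397, 25.819) (28.9698, 28.5593)]
11. shoelace: 548.4478

Area of P5's cell: 548.4478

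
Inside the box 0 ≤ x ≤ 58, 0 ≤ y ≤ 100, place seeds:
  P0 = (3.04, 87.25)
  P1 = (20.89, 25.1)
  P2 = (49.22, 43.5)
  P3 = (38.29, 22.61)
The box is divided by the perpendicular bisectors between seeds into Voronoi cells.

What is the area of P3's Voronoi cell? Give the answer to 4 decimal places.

1. box [0,58]×[0,100]: [(0, 0) (58, 0) (58, 100) (0, 100)]
2. ⊥bis P3·P0 via (20.665,54.93): [(0, 43.6608) (0, 0) (58, 0) (58, 75.2898)]  |A|=3449.5679
3. ⊥bis P3·P1 via (29.59,23.855): [(35.1688, 62.8393) (26.1763, 0) (58, 0) (58, 75.2898)]  |A|=1859.3697
4. ⊥bis P3·P2 via (43.755,33.055): [(31.8016, 39.3092) (26.1763, 0) (58, 0) (58, 25.6018)]  |A|=960.8468
5. canonical 4-gon: [(31.8016, 39.3092) (26.1763, 0) (58, 0) (58, 25.6018)]
6. shoelace: 960.8468

Area of P3's cell: 960.8468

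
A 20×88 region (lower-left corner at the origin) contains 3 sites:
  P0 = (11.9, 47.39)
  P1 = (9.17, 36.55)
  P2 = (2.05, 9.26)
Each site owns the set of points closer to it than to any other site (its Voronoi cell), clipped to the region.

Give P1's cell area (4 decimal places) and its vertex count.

1. box [0,20]×[0,88]: [(0, 0) (20, 0) (20, 88) (0, 88)]
2. ⊥bis P1·P0 via (10.535,41.97): [(0, 44.6232) (0, 0) (20, 0) (20, 39.5863)]  |A|=842.0947
3. ⊥bis P1·P2 via (5.61,22.905): [(0, 44.6232) (0, 24.3687) (20, 19.1506) (20, 39.5863)]  |A|=406.9019
4. canonical 4-gon: [(0, 44.6232) (0, 24.3687) (20, 19.1506) (20, 39.5863)]
5. shoelace: 406.9019

Area of P1's cell: 406.9019 (4 vertices)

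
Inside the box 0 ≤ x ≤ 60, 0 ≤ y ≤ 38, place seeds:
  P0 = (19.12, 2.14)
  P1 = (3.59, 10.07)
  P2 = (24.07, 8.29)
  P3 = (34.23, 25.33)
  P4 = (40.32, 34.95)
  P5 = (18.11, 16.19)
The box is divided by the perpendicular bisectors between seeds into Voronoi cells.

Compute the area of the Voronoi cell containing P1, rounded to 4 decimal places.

Area of P1's cell: 282.6835

1. box [0,60]×[0,38]: [(0, 0) (60, 0) (60, 38) (0, 38)]
2. ⊥bis P1·P0 via (11.355,6.105): [(0, 0) (8.2376, 0) (27.6414, 38) (0, 38)]  |A|=681.7012
3. ⊥bis P1·P2 via (13.83,9.18): [(0, 0) (8.2376, 0) (14.0156, 11.3155) (16.3349, 38) (0, 38)]  |A|=530.8468
4. ⊥bis P1·P3 via (18.91,17.7): [(0, 0) (8.2376, 0) (14.0156, 11.3155) (15.2153, 25.1185) (8.7998, 38) (0, 38)]  |A|=482.3151
5. ⊥bis P1·P4 via (21.955,22.51): [(0, 0) (8.2376, 0) (14.0156, 11.3155) (15.2153, 25.1185) (8.7998, 38) (0, 38)]  |A|=482.3151
6. ⊥bis P1·P5 via (10.85,13.13): [(0, 0) (8.2376, 0) (12.7004, 8.7398) (0.3676, 38) (0, 38)]  |A|=282.6835
7. canonical 5-gon: [(0, 0) (8.2376, 0) (12.7004, 8.7398) (0.3676, 38) (0, 38)]
8. shoelace: 282.6835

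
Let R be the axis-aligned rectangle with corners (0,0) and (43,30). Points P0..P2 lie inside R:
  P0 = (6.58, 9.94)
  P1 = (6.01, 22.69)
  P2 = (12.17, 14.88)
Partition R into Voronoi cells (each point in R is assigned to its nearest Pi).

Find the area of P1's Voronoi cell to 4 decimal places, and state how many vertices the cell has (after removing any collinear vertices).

1. box [0,43]×[0,30]: [(0, 0) (43, 0) (43, 30) (0, 30)]
2. ⊥bis P1·P0 via (6.295,16.315): [(0, 16.0336) (43, 17.9559) (43, 30) (0, 30)]  |A|=559.2256
3. ⊥bis P1·P2 via (9.09,18.785): [(0, 16.0336) (5.9382, 16.299) (23.309, 30) (0, 30)]  |A|=201.1454
4. canonical 4-gon: [(0, 16.0336) (5.9382, 16.299) (23.309, 30) (0, 30)]
5. shoelace: 201.1454

Area of P1's cell: 201.1454 (4 vertices)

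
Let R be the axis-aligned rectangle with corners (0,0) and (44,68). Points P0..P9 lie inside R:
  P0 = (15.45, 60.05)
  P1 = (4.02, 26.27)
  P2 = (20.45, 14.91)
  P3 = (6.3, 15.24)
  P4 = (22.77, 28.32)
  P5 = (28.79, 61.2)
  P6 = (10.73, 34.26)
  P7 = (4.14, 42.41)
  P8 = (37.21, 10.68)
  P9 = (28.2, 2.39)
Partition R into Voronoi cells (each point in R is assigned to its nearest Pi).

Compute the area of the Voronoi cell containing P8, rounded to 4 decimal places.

1. box [0,44]×[0,68]: [(0, 0) (44, 0) (44, 68) (0, 68)]
2. ⊥bis P8·P0 via (26.33,35.365): [(0, 23.76) (0, 0) (44, 0) (44, 43.1531)]  |A|=1472.0876
3. ⊥bis P8·P1 via (20.615,18.475): [(29.1278, 36.5981) (11.9369, 0) (44, 0) (44, 43.1531)]  |A|=907.6153
4. ⊥bis P8·P2 via (28.83,12.795): [(35.5523, 39.4297) (25.6007, 0) (44, 0) (44, 43.1531)]  |A|=545.0129
5. ⊥bis P8·P3 via (21.755,12.96): [(35.5523, 39.4297) (25.6007, 0) (44, 0) (44, 43.1531)]  |A|=545.0129
6. ⊥bis P8·P4 via (29.99,19.5): [(30.6609, 20.0492) (25.6007, 0) (44, 0) (44, 30.9685)]  |A|=390.9918
7. ⊥bis P8·P5 via (33,35.94): [(30.6609, 20.0492) (25.6007, 0) (44, 0) (44, 30.9685)]  |A|=390.9918
8. ⊥bis P8·P6 via (23.97,22.47): [(30.6609, 20.0492) (25.6007, 0) (44, 0) (44, 30.9685)]  |A|=390.9918
9. ⊥bis P8·P7 via (20.675,26.545): [(30.6609, 20.0492) (25.6007, 0) (44, 0) (44, 30.9685)]  |A|=390.9918
10. ⊥bis P8·P9 via (32.705,6.535): [(30.6609, 20.0492) (28.4243, 11.1875) (38.7178, 0) (44, 0) (44, 30.9685)]  |A|=317.6182
11. canonical 5-gon: [(30.6609, 20.0492) (28.4243, 11.1875) (38.7178, 0) (44, 0) (44, 30.9685)]
12. shoelace: 317.6182

Area of P8's cell: 317.6182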